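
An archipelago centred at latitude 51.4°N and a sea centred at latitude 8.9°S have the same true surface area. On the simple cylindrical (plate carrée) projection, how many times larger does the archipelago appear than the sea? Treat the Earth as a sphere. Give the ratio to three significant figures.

1.58

For the equirectangular projection with φ₀ = 0 (plate carrée), h = 1 along meridians and k = sec φ along parallels.
Areal scale at 51.4°: h·k = 1.000 × 1.603 = 1.603.
Areal scale at 8.9°: h·k = 1.000 × 1.012 = 1.012.
Ratio = 1.603/1.012 ≈ 1.58.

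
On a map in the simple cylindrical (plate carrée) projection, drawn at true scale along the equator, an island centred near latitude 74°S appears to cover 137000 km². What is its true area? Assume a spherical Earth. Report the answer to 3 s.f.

For the equirectangular projection with φ₀ = 0 (plate carrée), h = 1 along meridians and k = sec φ along parallels.
Areal scale = h·k = 1 × sec φ; at 74°, h = 1.000, k = 3.628, so h·k = 3.628.
True area = apparent / (areal scale) = 137000 / 3.628 ≈ 37800 km².

37800 km²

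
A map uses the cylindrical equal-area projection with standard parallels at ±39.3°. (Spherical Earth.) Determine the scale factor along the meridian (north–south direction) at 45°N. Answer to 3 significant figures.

0.914

Cylindrical equal-area (φ₀ = 39.3°): h = cos φ / cos 39.3° along meridians, k = cos 39.3° / cos φ along parallels; h·k = 1.
h = cos 45° / cos 39.3° = 0.7071/0.7738 = 0.9138.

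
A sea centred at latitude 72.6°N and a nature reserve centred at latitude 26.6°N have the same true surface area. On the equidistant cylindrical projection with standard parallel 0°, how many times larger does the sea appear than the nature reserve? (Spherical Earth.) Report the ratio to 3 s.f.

2.99

In the plate carrée (x = Rλ, y = Rφ), meridians are true-scale (h = 1) and parallels are stretched by k = sec φ.
Areal scale at 72.6°: h·k = 1.000 × 3.344 = 3.344.
Areal scale at 26.6°: h·k = 1.000 × 1.118 = 1.118.
Ratio = 3.344/1.118 ≈ 2.99.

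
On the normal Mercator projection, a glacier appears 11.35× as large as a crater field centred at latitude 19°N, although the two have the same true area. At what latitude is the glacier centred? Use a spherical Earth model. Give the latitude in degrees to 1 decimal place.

73.7°

For equal true areas on Mercator, apparent areas scale as sec²φ, so the ratio is cos²φ₂ / cos²φ₁.
cos²φ₂ / cos²φ₁ = 11.35  ⇒  cos φ₁ = cos 19° / √11.35 = 0.9455/3.369 = 0.2807.
φ₁ = arccos(0.2807) ≈ 73.7°.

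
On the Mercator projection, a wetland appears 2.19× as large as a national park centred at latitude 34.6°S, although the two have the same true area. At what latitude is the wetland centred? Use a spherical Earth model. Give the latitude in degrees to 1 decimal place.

Mercator areal scale is sec²φ, so apparent-area ratio = sec²φ₁ / sec²φ₂ = cos²φ₂ / cos²φ₁.
cos²φ₂ / cos²φ₁ = 2.19  ⇒  cos φ₁ = cos 34.6° / √2.19 = 0.8231/1.480 = 0.5562.
φ₁ = arccos(0.5562) ≈ 56.2°.

56.2°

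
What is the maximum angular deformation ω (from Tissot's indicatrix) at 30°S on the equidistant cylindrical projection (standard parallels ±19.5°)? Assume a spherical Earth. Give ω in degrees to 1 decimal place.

4.9°

In the equirectangular projection with standard parallel φ₀ = 19.5° (x = Rλ cos φ₀, y = Rφ), meridians are true-scale (h = 1) and the parallel scale is k = cos φ₀ / cos φ.
At 30°: h = 1.000, k = 1.088; principal scales a = 1.088, b = 1.000.
sin(ω/2) = (a − b)/(a + b) = 0.08847/2.088 = 0.04236, so ω = 2 arcsin(0.04236) ≈ 4.9°.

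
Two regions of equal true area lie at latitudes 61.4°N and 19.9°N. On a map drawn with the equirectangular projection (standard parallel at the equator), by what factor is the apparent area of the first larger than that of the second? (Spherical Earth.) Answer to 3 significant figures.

Plate carrée maps x = Rλ, y = Rφ. The meridian scale is h = 1 and the parallel scale is k = 1/cos φ = sec φ.
Areal scale at 61.4°: h·k = 1.000 × 2.089 = 2.089.
Areal scale at 19.9°: h·k = 1.000 × 1.064 = 1.064.
Ratio = 2.089/1.064 ≈ 1.96.

1.96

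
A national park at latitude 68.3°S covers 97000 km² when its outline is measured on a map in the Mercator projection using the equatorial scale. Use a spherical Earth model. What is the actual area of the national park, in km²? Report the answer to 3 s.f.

13300 km²

The Mercator projection is conformal; its linear scale factor is the same in every direction and equals sec φ = 1/cos φ.
Areal scale = k² = sec²φ = 1/cos²(68.3°) = 1/0.3697² = 7.315.
True area = apparent / (areal scale) = 97000 / 7.315 ≈ 13300 km².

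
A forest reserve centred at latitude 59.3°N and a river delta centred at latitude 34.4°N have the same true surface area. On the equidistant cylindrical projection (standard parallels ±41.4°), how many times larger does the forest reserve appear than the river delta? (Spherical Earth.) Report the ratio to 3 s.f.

1.62

In the equirectangular projection with standard parallel φ₀ = 41.4° (x = Rλ cos φ₀, y = Rφ), meridians are true-scale (h = 1) and the parallel scale is k = cos φ₀ / cos φ.
Areal scale at 59.3°: h·k = 1.000 × 1.469 = 1.469.
Areal scale at 34.4°: h·k = 1.000 × 0.9091 = 0.9091.
Ratio = 1.469/0.9091 ≈ 1.62.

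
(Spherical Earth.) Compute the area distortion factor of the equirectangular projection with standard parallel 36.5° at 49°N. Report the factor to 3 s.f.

In the equirectangular projection with standard parallel φ₀ = 36.5° (x = Rλ cos φ₀, y = Rφ), meridians are true-scale (h = 1) and the parallel scale is k = cos φ₀ / cos φ.
Areal scale = h·k = 1 × cos φ₀ / cos φ; at 49°, h = 1.000, k = 1.225, so h·k = 1.225.

1.23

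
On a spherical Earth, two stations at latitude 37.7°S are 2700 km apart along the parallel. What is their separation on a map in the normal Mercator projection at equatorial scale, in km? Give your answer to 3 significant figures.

The Mercator projection is conformal; its linear scale factor is the same in every direction and equals sec φ = 1/cos φ.
Along the parallel, k = sec 37.7° = 1/0.7912 = 1.264.
Map distance = 2700 × 1.264 ≈ 3410 km.

3410 km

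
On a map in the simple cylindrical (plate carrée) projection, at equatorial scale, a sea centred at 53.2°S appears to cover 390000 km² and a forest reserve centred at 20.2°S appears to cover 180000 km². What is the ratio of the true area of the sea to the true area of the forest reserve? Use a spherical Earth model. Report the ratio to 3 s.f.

On the plate carrée, areal scale = h·k = 1 × sec φ, so true area = apparent × cos φ.
True area of sea: 390000 × cos(53.2°) = 390000 × 0.5990 = 233600 km².
True area of forest reserve: 180000 × cos(20.2°) = 180000 × 0.9385 = 168900 km².
Ratio = 233600 / 168900 ≈ 1.38.

1.38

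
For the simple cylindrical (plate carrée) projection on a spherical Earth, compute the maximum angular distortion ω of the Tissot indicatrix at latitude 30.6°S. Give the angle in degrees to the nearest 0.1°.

Plate carrée maps x = Rλ, y = Rφ. The meridian scale is h = 1 and the parallel scale is k = 1/cos φ = sec φ.
At 30.6°: h = 1.000, k = 1.162; principal scales a = 1.162, b = 1.000.
sin(ω/2) = (a − b)/(a + b) = 0.1618/2.162 = 0.07484, so ω = 2 arcsin(0.07484) ≈ 8.6°.

8.6°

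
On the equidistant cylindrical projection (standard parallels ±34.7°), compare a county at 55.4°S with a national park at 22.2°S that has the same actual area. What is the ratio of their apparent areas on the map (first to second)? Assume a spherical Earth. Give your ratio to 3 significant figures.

With standard parallel φ₀ = 34.7°, the equirectangular projection gives x = Rλ cos φ₀, y = Rφ, so h = 1 and k = cos 34.7° / cos φ.
Areal scale at 55.4°: h·k = 1.000 × 1.448 = 1.448.
Areal scale at 22.2°: h·k = 1.000 × 0.8880 = 0.8880.
Ratio = 1.448/0.8880 ≈ 1.63.

1.63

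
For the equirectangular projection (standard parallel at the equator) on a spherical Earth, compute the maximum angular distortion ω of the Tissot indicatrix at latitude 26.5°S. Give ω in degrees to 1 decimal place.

Plate carrée maps x = Rλ, y = Rφ. The meridian scale is h = 1 and the parallel scale is k = 1/cos φ = sec φ.
At 26.5°: h = 1.000, k = 1.117; principal scales a = 1.117, b = 1.000.
sin(ω/2) = (a − b)/(a + b) = 0.1174/2.117 = 0.05545, so ω = 2 arcsin(0.05545) ≈ 6.4°.

6.4°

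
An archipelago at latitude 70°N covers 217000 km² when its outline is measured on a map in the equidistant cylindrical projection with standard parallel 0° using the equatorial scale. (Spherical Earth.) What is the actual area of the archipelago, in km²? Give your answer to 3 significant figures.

74200 km²

Plate carrée maps x = Rλ, y = Rφ. The meridian scale is h = 1 and the parallel scale is k = 1/cos φ = sec φ.
Areal scale = h·k = 1 × sec φ; at 70°, h = 1.000, k = 2.924, so h·k = 2.924.
True area = apparent / (areal scale) = 217000 / 2.924 ≈ 74200 km².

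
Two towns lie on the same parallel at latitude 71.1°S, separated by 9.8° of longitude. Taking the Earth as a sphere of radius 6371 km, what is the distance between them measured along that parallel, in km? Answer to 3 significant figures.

353 km

Arc length along a parallel = R cos φ · Δλ (with Δλ in radians).
= 6371 × cos 71.1° × (9.8° × π/180) = 6371 × 0.3239 × 0.1710 ≈ 353 km.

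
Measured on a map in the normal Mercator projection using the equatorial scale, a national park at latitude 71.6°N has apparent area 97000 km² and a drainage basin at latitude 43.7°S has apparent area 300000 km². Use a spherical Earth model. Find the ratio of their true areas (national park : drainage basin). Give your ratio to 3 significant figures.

Since Mercator area scale is 1/cos²φ, the true area equals the apparent area multiplied by cos²φ.
True area of national park: 97000 × cos²(71.6°) = 97000 × 0.09963 = 9665 km².
True area of drainage basin: 300000 × cos²(43.7°) = 300000 × 0.5227 = 156800 km².
Ratio = 9665 / 156800 ≈ 0.0616.

0.0616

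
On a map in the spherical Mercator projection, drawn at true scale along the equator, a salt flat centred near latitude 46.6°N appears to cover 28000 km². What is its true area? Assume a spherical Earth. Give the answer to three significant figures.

The Mercator projection is conformal; its linear scale factor is the same in every direction and equals sec φ = 1/cos φ.
Areal scale = k² = sec²φ = 1/cos²(46.6°) = 1/0.6871² = 2.118.
True area = apparent / (areal scale) = 28000 / 2.118 ≈ 13200 km².

13200 km²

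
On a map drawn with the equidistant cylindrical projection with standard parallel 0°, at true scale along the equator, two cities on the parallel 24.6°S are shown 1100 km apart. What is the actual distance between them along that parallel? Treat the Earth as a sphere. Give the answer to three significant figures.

1000 km

For the equirectangular projection with φ₀ = 0 (plate carrée), h = 1 along meridians and k = sec φ along parallels.
Along the parallel at 24.6°, map distances are exaggerated by k = sec 24.6° = 1.100.
True distance = 1100 / 1.100 = 1100 × cos 24.6° ≈ 1000 km.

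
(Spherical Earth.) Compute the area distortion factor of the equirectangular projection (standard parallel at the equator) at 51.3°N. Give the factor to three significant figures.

In the plate carrée (x = Rλ, y = Rφ), meridians are true-scale (h = 1) and parallels are stretched by k = sec φ.
Areal scale = h·k = 1 × sec φ; at 51.3°, h = 1.000, k = 1.599, so h·k = 1.599.

1.60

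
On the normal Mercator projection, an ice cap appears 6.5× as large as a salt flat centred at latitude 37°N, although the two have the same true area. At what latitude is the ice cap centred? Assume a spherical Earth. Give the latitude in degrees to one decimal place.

On Mercator, (apparent₁)/(apparent₂) = sec²φ₁ / sec²φ₂ when true areas are equal.
cos²φ₂ / cos²φ₁ = 6.5  ⇒  cos φ₁ = cos 37° / √6.5 = 0.7986/2.550 = 0.3133.
φ₁ = arccos(0.3133) ≈ 71.7°.

71.7°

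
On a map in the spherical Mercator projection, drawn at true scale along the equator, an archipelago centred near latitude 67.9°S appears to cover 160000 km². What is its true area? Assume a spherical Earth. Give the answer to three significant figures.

Mercator is conformal, so the point scale is isotropic: h = k = sec φ = 1/cos φ.
Areal scale = k² = sec²φ = 1/cos²(67.9°) = 1/0.3762² = 7.065.
True area = apparent / (areal scale) = 160000 / 7.065 ≈ 22600 km².

22600 km²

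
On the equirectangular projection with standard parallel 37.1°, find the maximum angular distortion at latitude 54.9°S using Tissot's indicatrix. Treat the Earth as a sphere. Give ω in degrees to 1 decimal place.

18.7°

With standard parallel φ₀ = 37.1°, the equirectangular projection gives x = Rλ cos φ₀, y = Rφ, so h = 1 and k = cos 37.1° / cos φ.
At 54.9°: h = 1.000, k = 1.387; principal scales a = 1.387, b = 1.000.
sin(ω/2) = (a − b)/(a + b) = 0.3871/2.387 = 0.1622, so ω = 2 arcsin(0.1622) ≈ 18.7°.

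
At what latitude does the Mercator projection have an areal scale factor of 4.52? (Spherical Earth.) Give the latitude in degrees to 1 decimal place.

Mercator areal scale is sec²φ.
sec²φ = 4.52  ⇒  cos²φ = 0.2212  ⇒  cos φ = 0.4704.
φ = arccos(0.4704) ≈ 61.9°.

61.9°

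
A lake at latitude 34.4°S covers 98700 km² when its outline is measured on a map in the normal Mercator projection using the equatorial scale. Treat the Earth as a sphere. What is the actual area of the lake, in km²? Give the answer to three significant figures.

67200 km²

For Mercator, h = k = sec φ (a conformal cylindrical projection has a single point scale, 1/cos φ).
Areal scale = k² = sec²φ = 1/cos²(34.4°) = 1/0.8251² = 1.469.
True area = apparent / (areal scale) = 98700 / 1.469 ≈ 67200 km².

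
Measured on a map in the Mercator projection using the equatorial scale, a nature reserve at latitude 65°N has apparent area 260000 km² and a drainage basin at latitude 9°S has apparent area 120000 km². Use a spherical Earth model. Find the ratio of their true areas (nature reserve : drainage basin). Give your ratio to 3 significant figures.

Mercator's areal exaggeration is sec²φ; hence true area = (apparent area) · cos²φ.
True area of nature reserve: 260000 × cos²(65°) = 260000 × 0.1786 = 46440 km².
True area of drainage basin: 120000 × cos²(9°) = 120000 × 0.9755 = 117100 km².
Ratio = 46440 / 117100 ≈ 0.397.

0.397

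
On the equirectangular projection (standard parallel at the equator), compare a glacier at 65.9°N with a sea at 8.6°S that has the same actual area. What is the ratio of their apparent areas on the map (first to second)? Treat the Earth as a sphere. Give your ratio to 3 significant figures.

Plate carrée maps x = Rλ, y = Rφ. The meridian scale is h = 1 and the parallel scale is k = 1/cos φ = sec φ.
Areal scale at 65.9°: h·k = 1.000 × 2.449 = 2.449.
Areal scale at 8.6°: h·k = 1.000 × 1.011 = 1.011.
Ratio = 2.449/1.011 ≈ 2.42.

2.42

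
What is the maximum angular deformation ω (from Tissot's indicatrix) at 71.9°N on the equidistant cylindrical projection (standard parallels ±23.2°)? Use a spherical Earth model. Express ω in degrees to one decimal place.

59.3°

In the equirectangular projection with standard parallel φ₀ = 23.2° (x = Rλ cos φ₀, y = Rφ), meridians are true-scale (h = 1) and the parallel scale is k = cos φ₀ / cos φ.
At 71.9°: h = 1.000, k = 2.958; principal scales a = 2.958, b = 1.000.
sin(ω/2) = (a − b)/(a + b) = 1.958/3.958 = 0.4948, so ω = 2 arcsin(0.4948) ≈ 59.3°.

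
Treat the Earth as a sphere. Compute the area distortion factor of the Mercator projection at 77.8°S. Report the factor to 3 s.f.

22.4

The Mercator projection is conformal; its linear scale factor is the same in every direction and equals sec φ = 1/cos φ.
Areal scale = k² = sec²φ = 1/cos²(77.8°) = 1/0.2113² = 22.39.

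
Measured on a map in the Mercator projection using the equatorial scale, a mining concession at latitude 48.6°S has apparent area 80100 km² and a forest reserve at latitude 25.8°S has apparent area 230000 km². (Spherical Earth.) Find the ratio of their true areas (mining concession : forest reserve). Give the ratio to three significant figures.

Mercator's areal exaggeration is sec²φ; hence true area = (apparent area) · cos²φ.
True area of mining concession: 80100 × cos²(48.6°) = 80100 × 0.4373 = 35030 km².
True area of forest reserve: 230000 × cos²(25.8°) = 230000 × 0.8106 = 186400 km².
Ratio = 35030 / 186400 ≈ 0.188.

0.188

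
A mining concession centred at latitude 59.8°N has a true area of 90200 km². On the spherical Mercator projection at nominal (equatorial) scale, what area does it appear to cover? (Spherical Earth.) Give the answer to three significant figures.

356000 km²

For Mercator, h = k = sec φ (a conformal cylindrical projection has a single point scale, 1/cos φ).
Areal scale = k² = sec²φ = 1/cos²(59.8°) = 1/0.5030² = 3.952.
Apparent area = 90200 × 3.952 ≈ 356000 km².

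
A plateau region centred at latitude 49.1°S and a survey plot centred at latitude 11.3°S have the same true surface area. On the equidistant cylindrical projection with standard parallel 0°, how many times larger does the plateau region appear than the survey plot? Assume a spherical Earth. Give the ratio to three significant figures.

1.50

For the equirectangular projection with φ₀ = 0 (plate carrée), h = 1 along meridians and k = sec φ along parallels.
Areal scale at 49.1°: h·k = 1.000 × 1.527 = 1.527.
Areal scale at 11.3°: h·k = 1.000 × 1.020 = 1.020.
Ratio = 1.527/1.020 ≈ 1.50.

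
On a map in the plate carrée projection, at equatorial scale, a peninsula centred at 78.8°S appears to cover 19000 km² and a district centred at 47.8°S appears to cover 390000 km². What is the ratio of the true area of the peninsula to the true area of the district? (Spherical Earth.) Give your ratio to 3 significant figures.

0.0141

Plate carrée has h = 1 and k = sec φ, giving areal scale sec φ; true area = (apparent area) · cos φ.
True area of peninsula: 19000 × cos(78.8°) = 19000 × 0.1942 = 3690 km².
True area of district: 390000 × cos(47.8°) = 390000 × 0.6717 = 262000 km².
Ratio = 3690 / 262000 ≈ 0.0141.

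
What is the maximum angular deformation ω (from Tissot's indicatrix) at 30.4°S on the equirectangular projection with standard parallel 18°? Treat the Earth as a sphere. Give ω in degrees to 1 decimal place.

5.6°

With standard parallel φ₀ = 18°, the equirectangular projection gives x = Rλ cos φ₀, y = Rφ, so h = 1 and k = cos 18° / cos φ.
At 30.4°: h = 1.000, k = 1.103; principal scales a = 1.103, b = 1.000.
sin(ω/2) = (a − b)/(a + b) = 0.1027/2.103 = 0.04882, so ω = 2 arcsin(0.04882) ≈ 5.6°.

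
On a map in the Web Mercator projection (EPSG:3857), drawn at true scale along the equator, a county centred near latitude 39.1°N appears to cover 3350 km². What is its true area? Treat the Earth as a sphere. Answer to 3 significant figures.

2020 km²

The Mercator projection is conformal; its linear scale factor is the same in every direction and equals sec φ = 1/cos φ.
Areal scale = k² = sec²φ = 1/cos²(39.1°) = 1/0.7760² = 1.660.
True area = apparent / (areal scale) = 3350 / 1.660 ≈ 2020 km².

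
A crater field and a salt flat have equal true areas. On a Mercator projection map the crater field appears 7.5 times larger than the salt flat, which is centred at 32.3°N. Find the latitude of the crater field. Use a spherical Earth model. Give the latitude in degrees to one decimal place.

72.0°

On Mercator, (apparent₁)/(apparent₂) = sec²φ₁ / sec²φ₂ when true areas are equal.
cos²φ₂ / cos²φ₁ = 7.5  ⇒  cos φ₁ = cos 32.3° / √7.5 = 0.8453/2.739 = 0.3086.
φ₁ = arccos(0.3086) ≈ 72.0°.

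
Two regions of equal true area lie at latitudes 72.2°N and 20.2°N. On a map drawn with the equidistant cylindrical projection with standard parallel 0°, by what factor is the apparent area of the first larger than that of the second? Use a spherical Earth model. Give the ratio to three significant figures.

In the plate carrée (x = Rλ, y = Rφ), meridians are true-scale (h = 1) and parallels are stretched by k = sec φ.
Areal scale at 72.2°: h·k = 1.000 × 3.271 = 3.271.
Areal scale at 20.2°: h·k = 1.000 × 1.066 = 1.066.
Ratio = 3.271/1.066 ≈ 3.07.

3.07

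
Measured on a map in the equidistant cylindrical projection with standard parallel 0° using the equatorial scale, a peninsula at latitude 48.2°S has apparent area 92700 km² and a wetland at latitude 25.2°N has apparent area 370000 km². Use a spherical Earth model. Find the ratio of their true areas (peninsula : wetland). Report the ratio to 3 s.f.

0.185

Plate carrée has h = 1 and k = sec φ, giving areal scale sec φ; true area = (apparent area) · cos φ.
True area of peninsula: 92700 × cos(48.2°) = 92700 × 0.6665 = 61790 km².
True area of wetland: 370000 × cos(25.2°) = 370000 × 0.9048 = 334800 km².
Ratio = 61790 / 334800 ≈ 0.185.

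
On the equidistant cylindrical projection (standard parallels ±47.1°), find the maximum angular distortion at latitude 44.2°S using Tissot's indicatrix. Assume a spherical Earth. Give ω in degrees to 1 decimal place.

With standard parallel φ₀ = 47.1°, the equirectangular projection gives x = Rλ cos φ₀, y = Rφ, so h = 1 and k = cos 47.1° / cos φ.
At 44.2°: h = 1.000, k = 0.9495; principal scales a = 1.000, b = 0.9495.
sin(ω/2) = (a − b)/(a + b) = 0.05048/1.950 = 0.02589, so ω = 2 arcsin(0.02589) ≈ 3.0°.

3.0°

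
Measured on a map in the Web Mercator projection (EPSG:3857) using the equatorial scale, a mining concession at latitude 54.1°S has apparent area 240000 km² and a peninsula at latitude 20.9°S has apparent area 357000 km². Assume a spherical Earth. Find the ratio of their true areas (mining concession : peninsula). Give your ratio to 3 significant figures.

0.265

Mercator's areal exaggeration is sec²φ; hence true area = (apparent area) · cos²φ.
True area of mining concession: 240000 × cos²(54.1°) = 240000 × 0.3438 = 82520 km².
True area of peninsula: 357000 × cos²(20.9°) = 357000 × 0.8727 = 311600 km².
Ratio = 82520 / 311600 ≈ 0.265.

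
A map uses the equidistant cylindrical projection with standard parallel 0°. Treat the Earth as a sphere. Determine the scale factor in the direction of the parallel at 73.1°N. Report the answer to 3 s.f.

3.44

Plate carrée maps x = Rλ, y = Rφ. The meridian scale is h = 1 and the parallel scale is k = 1/cos φ = sec φ.
k = 1/cos 73.1° = 1/0.2907 = 3.440.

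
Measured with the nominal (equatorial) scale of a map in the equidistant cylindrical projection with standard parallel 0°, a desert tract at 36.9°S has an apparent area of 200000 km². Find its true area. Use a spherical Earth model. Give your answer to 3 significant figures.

160000 km²

Plate carrée maps x = Rλ, y = Rφ. The meridian scale is h = 1 and the parallel scale is k = 1/cos φ = sec φ.
Areal scale = h·k = 1 × sec φ; at 36.9°, h = 1.000, k = 1.250, so h·k = 1.250.
True area = apparent / (areal scale) = 200000 / 1.250 ≈ 160000 km².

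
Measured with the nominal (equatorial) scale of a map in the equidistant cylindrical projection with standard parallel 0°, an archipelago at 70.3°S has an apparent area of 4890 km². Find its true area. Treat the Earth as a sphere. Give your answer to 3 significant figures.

1650 km²

Plate carrée maps x = Rλ, y = Rφ. The meridian scale is h = 1 and the parallel scale is k = 1/cos φ = sec φ.
Areal scale = h·k = 1 × sec φ; at 70.3°, h = 1.000, k = 2.967, so h·k = 2.967.
True area = apparent / (areal scale) = 4890 / 2.967 ≈ 1650 km².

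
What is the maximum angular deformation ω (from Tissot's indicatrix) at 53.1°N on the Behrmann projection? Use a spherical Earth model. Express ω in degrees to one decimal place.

41.1°

Behrmann is a cylindrical equal-area projection with standard parallels at ±30°. Cylindrical equal-area (φ₀ = 30°): h = cos φ / cos 30° along meridians, k = cos 30° / cos φ along parallels; h·k = 1.
At 53.1°: h = 0.6933, k = 1.442; principal scales a = 1.442, b = 0.6933.
sin(ω/2) = (a − b)/(a + b) = 0.7491/2.136 = 0.3507, so ω = 2 arcsin(0.3507) ≈ 41.1°.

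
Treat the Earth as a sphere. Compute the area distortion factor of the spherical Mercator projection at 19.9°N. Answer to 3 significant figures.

The Mercator projection is conformal; its linear scale factor is the same in every direction and equals sec φ = 1/cos φ.
Areal scale = k² = sec²φ = 1/cos²(19.9°) = 1/0.9403² = 1.131.

1.13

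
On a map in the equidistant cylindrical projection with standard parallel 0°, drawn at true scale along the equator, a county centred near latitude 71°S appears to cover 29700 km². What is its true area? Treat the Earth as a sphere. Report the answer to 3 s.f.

For the equirectangular projection with φ₀ = 0 (plate carrée), h = 1 along meridians and k = sec φ along parallels.
Areal scale = h·k = 1 × sec φ; at 71°, h = 1.000, k = 3.072, so h·k = 3.072.
True area = apparent / (areal scale) = 29700 / 3.072 ≈ 9670 km².

9670 km²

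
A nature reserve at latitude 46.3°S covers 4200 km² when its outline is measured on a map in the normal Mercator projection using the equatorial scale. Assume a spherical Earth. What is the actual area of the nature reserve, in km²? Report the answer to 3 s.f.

2000 km²

Mercator is conformal, so the point scale is isotropic: h = k = sec φ = 1/cos φ.
Areal scale = k² = sec²φ = 1/cos²(46.3°) = 1/0.6909² = 2.095.
True area = apparent / (areal scale) = 4200 / 2.095 ≈ 2000 km².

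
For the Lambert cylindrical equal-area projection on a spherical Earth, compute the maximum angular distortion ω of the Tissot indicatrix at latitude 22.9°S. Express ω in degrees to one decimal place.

The Lambert cylindrical equal-area projection is the cylindrical equal-area projection with its standard parallel at the equator (φ₀ = 0). For cylindrical equal-area with standard parallel φ₀, h = cos φ / cos φ₀ and k = cos φ₀ / cos φ, so h·k = 1.
At 22.9°: h = 0.9212, k = 1.086; principal scales a = 1.086, b = 0.9212.
sin(ω/2) = (a − b)/(a + b) = 0.1644/2.007 = 0.08191, so ω = 2 arcsin(0.08191) ≈ 9.4°.

9.4°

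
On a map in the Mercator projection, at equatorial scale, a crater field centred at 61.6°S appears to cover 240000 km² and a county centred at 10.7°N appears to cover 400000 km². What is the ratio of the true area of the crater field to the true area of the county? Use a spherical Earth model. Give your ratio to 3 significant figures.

Since Mercator area scale is 1/cos²φ, the true area equals the apparent area multiplied by cos²φ.
True area of crater field: 240000 × cos²(61.6°) = 240000 × 0.2262 = 54290 km².
True area of county: 400000 × cos²(10.7°) = 400000 × 0.9655 = 386200 km².
Ratio = 54290 / 386200 ≈ 0.141.

0.141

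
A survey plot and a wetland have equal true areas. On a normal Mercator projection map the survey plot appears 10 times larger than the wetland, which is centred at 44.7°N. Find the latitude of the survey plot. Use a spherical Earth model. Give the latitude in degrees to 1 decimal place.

77.0°

For equal true areas on Mercator, apparent areas scale as sec²φ, so the ratio is cos²φ₂ / cos²φ₁.
cos²φ₂ / cos²φ₁ = 10  ⇒  cos φ₁ = cos 44.7° / √10 = 0.7108/3.162 = 0.2248.
φ₁ = arccos(0.2248) ≈ 77.0°.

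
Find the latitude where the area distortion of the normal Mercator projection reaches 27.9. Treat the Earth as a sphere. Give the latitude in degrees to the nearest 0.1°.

79.1°

Mercator areal scale is sec²φ.
sec²φ = 27.9  ⇒  cos²φ = 0.03584  ⇒  cos φ = 0.1893.
φ = arccos(0.1893) ≈ 79.1°.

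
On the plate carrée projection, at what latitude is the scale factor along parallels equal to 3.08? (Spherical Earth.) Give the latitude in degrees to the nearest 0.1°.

Plate carrée: h = 1, k = sec φ along parallels.
sec φ = 3.08  ⇒  cos φ = 0.3247  ⇒  φ ≈ 71.1°.

71.1°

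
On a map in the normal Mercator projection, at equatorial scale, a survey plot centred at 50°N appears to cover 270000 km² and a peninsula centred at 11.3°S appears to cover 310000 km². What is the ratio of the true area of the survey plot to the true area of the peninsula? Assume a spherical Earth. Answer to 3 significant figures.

0.374

Since Mercator area scale is 1/cos²φ, the true area equals the apparent area multiplied by cos²φ.
True area of survey plot: 270000 × cos²(50°) = 270000 × 0.4132 = 111600 km².
True area of peninsula: 310000 × cos²(11.3°) = 310000 × 0.9616 = 298100 km².
Ratio = 111600 / 298100 ≈ 0.374.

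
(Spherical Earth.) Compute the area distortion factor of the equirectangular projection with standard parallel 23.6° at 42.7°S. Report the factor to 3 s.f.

1.25

With standard parallel φ₀ = 23.6°, the equirectangular projection gives x = Rλ cos φ₀, y = Rφ, so h = 1 and k = cos 23.6° / cos φ.
Areal scale = h·k = 1 × cos φ₀ / cos φ; at 42.7°, h = 1.000, k = 1.247, so h·k = 1.247.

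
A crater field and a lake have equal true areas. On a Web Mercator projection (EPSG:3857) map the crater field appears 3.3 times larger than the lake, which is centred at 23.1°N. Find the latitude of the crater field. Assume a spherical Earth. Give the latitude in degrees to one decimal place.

Mercator areal scale is sec²φ, so apparent-area ratio = sec²φ₁ / sec²φ₂ = cos²φ₂ / cos²φ₁.
cos²φ₂ / cos²φ₁ = 3.3  ⇒  cos φ₁ = cos 23.1° / √3.3 = 0.9198/1.817 = 0.5063.
φ₁ = arccos(0.5063) ≈ 59.6°.

59.6°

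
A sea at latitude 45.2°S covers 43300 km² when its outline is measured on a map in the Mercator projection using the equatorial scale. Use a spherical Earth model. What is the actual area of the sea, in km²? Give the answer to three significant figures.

Mercator is conformal, so the point scale is isotropic: h = k = sec φ = 1/cos φ.
Areal scale = k² = sec²φ = 1/cos²(45.2°) = 1/0.7046² = 2.014.
True area = apparent / (areal scale) = 43300 / 2.014 ≈ 21500 km².

21500 km²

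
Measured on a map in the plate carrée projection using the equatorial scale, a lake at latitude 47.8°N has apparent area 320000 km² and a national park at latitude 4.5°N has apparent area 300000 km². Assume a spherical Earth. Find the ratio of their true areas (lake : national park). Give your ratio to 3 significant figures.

Plate carrée has h = 1 and k = sec φ, giving areal scale sec φ; true area = (apparent area) · cos φ.
True area of lake: 320000 × cos(47.8°) = 320000 × 0.6717 = 215000 km².
True area of national park: 300000 × cos(4.5°) = 300000 × 0.9969 = 299100 km².
Ratio = 215000 / 299100 ≈ 0.719.

0.719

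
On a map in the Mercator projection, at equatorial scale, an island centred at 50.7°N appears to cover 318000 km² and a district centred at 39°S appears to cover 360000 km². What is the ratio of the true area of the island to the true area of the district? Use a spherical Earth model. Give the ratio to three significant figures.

Mercator's areal exaggeration is sec²φ; hence true area = (apparent area) · cos²φ.
True area of island: 318000 × cos²(50.7°) = 318000 × 0.4012 = 127600 km².
True area of district: 360000 × cos²(39°) = 360000 × 0.6040 = 217400 km².
Ratio = 127600 / 217400 ≈ 0.587.

0.587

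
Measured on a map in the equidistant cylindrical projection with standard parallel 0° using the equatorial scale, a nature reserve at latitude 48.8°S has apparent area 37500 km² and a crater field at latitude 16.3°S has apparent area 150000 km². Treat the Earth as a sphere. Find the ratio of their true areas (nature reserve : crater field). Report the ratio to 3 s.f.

0.172

On the plate carrée, areal scale = h·k = 1 × sec φ, so true area = apparent × cos φ.
True area of nature reserve: 37500 × cos(48.8°) = 37500 × 0.6587 = 24700 km².
True area of crater field: 150000 × cos(16.3°) = 150000 × 0.9598 = 144000 km².
Ratio = 24700 / 144000 ≈ 0.172.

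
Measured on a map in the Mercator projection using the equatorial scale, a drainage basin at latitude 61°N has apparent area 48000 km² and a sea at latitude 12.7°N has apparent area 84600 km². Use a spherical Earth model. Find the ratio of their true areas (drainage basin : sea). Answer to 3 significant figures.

0.140

On Mercator the areal scale is sec²φ, so true area = apparent × cos²φ.
True area of drainage basin: 48000 × cos²(61°) = 48000 × 0.2350 = 11280 km².
True area of sea: 84600 × cos²(12.7°) = 84600 × 0.9517 = 80510 km².
Ratio = 11280 / 80510 ≈ 0.140.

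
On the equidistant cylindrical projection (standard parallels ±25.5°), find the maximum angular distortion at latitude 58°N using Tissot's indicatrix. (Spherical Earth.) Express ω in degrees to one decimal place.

30.2°

With standard parallel φ₀ = 25.5°, the equirectangular projection gives x = Rλ cos φ₀, y = Rφ, so h = 1 and k = cos 25.5° / cos φ.
At 58°: h = 1.000, k = 1.703; principal scales a = 1.703, b = 1.000.
sin(ω/2) = (a − b)/(a + b) = 0.7033/2.703 = 0.2601, so ω = 2 arcsin(0.2601) ≈ 30.2°.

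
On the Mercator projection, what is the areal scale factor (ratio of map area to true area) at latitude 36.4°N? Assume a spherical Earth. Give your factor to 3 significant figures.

1.54

The Mercator projection is conformal; its linear scale factor is the same in every direction and equals sec φ = 1/cos φ.
Areal scale = k² = sec²φ = 1/cos²(36.4°) = 1/0.8049² = 1.544.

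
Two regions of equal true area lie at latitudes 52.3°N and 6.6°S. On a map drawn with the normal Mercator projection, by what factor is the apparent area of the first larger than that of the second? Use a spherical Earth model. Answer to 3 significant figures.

On Mercator, area is exaggerated by sec²φ = 1/cos²φ.
At 52.3°: sec²(52.3°) = 1/0.6115² = 2.674.
At 6.6°: sec²(6.6°) = 1/0.9934² = 1.013.
Ratio = 2.674/1.013 = cos²(6.6°)/cos²(52.3°) ≈ 2.64.

2.64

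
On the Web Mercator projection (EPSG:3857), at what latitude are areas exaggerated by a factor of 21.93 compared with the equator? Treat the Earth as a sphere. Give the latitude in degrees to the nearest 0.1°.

Mercator areal scale is sec²φ.
sec²φ = 21.93  ⇒  cos²φ = 0.04560  ⇒  cos φ = 0.2135.
φ = arccos(0.2135) ≈ 77.7°.

77.7°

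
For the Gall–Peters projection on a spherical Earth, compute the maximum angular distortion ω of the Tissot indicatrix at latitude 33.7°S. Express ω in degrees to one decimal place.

The Gall–Peters projection is cylindrical equal-area with φ₀ = 45°. For cylindrical equal-area with standard parallel φ₀, h = cos φ / cos φ₀ and k = cos φ₀ / cos φ, so h·k = 1.
At 33.7°: h = 1.177, k = 0.8499; principal scales a = 1.177, b = 0.8499.
sin(ω/2) = (a − b)/(a + b) = 0.3266/2.026 = 0.1612, so ω = 2 arcsin(0.1612) ≈ 18.6°.

18.6°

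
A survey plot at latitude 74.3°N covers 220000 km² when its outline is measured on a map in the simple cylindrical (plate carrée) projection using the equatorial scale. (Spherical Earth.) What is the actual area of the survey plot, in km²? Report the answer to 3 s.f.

For the equirectangular projection with φ₀ = 0 (plate carrée), h = 1 along meridians and k = sec φ along parallels.
Areal scale = h·k = 1 × sec φ; at 74.3°, h = 1.000, k = 3.695, so h·k = 3.695.
True area = apparent / (areal scale) = 220000 / 3.695 ≈ 59500 km².

59500 km²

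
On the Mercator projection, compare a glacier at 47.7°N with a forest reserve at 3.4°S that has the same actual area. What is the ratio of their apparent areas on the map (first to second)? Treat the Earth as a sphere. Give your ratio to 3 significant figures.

2.20

Mercator is conformal with k = sec φ, so areal scale = k² = sec²φ.
At 47.7°: sec²(47.7°) = 1/0.6730² = 2.208.
At 3.4°: sec²(3.4°) = 1/0.9982² = 1.004.
Ratio = 2.208/1.004 = cos²(3.4°)/cos²(47.7°) ≈ 2.20.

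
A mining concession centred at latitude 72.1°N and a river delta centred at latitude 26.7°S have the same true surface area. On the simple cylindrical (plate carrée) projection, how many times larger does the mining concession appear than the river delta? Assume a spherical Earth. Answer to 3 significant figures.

For the equirectangular projection with φ₀ = 0 (plate carrée), h = 1 along meridians and k = sec φ along parallels.
Areal scale at 72.1°: h·k = 1.000 × 3.254 = 3.254.
Areal scale at 26.7°: h·k = 1.000 × 1.119 = 1.119.
Ratio = 3.254/1.119 ≈ 2.91.

2.91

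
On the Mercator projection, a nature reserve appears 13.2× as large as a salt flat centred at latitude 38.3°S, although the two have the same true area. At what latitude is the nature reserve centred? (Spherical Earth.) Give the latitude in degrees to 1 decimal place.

77.5°

On Mercator, (apparent₁)/(apparent₂) = sec²φ₁ / sec²φ₂ when true areas are equal.
cos²φ₂ / cos²φ₁ = 13.2  ⇒  cos φ₁ = cos 38.3° / √13.2 = 0.7848/3.633 = 0.2160.
φ₁ = arccos(0.2160) ≈ 77.5°.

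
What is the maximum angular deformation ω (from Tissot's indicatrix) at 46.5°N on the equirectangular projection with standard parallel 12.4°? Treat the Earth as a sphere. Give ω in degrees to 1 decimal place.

In the equirectangular projection with standard parallel φ₀ = 12.4° (x = Rλ cos φ₀, y = Rφ), meridians are true-scale (h = 1) and the parallel scale is k = cos φ₀ / cos φ.
At 46.5°: h = 1.000, k = 1.419; principal scales a = 1.419, b = 1.000.
sin(ω/2) = (a − b)/(a + b) = 0.4189/2.419 = 0.1732, so ω = 2 arcsin(0.1732) ≈ 19.9°.

19.9°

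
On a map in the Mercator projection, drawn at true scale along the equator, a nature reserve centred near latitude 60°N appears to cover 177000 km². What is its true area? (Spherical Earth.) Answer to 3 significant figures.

The Mercator projection is conformal; its linear scale factor is the same in every direction and equals sec φ = 1/cos φ.
Areal scale = k² = sec²φ = 1/cos²(60°) = 1/0.5000² = 4.000.
True area = apparent / (areal scale) = 177000 / 4.000 ≈ 44300 km².

44300 km²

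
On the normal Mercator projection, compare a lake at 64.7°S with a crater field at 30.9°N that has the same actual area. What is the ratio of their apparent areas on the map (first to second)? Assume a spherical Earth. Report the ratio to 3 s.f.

Mercator is conformal with k = sec φ, so areal scale = k² = sec²φ.
At 64.7°: sec²(64.7°) = 1/0.4274² = 5.475.
At 30.9°: sec²(30.9°) = 1/0.8581² = 1.358.
Ratio = 5.475/1.358 = cos²(30.9°)/cos²(64.7°) ≈ 4.03.

4.03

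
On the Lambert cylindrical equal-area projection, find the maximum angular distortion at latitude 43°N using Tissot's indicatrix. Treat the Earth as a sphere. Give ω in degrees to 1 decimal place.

35.3°

The Lambert cylindrical equal-area projection is the cylindrical equal-area projection with its standard parallel at the equator (φ₀ = 0). A cylindrical equal-area projection with standard parallel φ₀ has meridian scale h = cos φ / cos φ₀ and parallel scale k = cos φ₀ / cos φ (so areas are preserved, h·k = 1).
At 43°: h = 0.7314, k = 1.367; principal scales a = 1.367, b = 0.7314.
sin(ω/2) = (a − b)/(a + b) = 0.6360/2.099 = 0.3030, so ω = 2 arcsin(0.3030) ≈ 35.3°.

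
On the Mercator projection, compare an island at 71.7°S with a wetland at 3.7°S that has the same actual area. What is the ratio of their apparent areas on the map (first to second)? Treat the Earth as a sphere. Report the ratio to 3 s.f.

10.1

On Mercator, area is exaggerated by sec²φ = 1/cos²φ.
At 71.7°: sec²(71.7°) = 1/0.3140² = 10.14.
At 3.7°: sec²(3.7°) = 1/0.9979² = 1.004.
Ratio = 10.14/1.004 = cos²(3.7°)/cos²(71.7°) ≈ 10.1.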